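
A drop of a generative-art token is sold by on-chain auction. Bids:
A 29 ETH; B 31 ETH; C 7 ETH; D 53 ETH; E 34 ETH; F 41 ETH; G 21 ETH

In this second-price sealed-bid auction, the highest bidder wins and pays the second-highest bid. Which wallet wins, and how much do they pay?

Rule: the highest bidder wins and pays the second-highest bid.
Bids in order: 53 (D) > 41 (F) > 34 (E) > 31 (B) > 29 (A) > 21 (G) > …
D wins with the highest bid; price is set by the runner-up at 41 ETH.

D pays 41 ETH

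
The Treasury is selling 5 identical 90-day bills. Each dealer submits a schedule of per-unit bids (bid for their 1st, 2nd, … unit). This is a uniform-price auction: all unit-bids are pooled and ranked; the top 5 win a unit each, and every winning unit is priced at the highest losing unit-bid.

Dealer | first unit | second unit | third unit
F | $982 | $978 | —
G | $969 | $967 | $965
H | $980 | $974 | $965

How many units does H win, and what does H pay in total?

Merging the schedules and taking the best 5: 982 (F-1), 980 (H-1), 978 (F-2), 974 (H-2), 969 (G-1)
The (k+1)-th unit-bid is $967.
H wins 2 unit(s) at $967 each.

H: 2 units, pays $1,934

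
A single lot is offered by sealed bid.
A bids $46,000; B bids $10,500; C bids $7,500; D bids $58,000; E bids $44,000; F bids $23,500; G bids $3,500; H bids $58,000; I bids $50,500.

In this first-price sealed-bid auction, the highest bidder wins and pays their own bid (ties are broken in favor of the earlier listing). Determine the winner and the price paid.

Bids ranked: 58,000 (D) > 58,000 (H) > 50,500 (I) > 46,000 (A) > 44,000 (E) > 23,500 (F) > …
Tie at $58,000 → D wins by tie-break.
D is highest → pays own bid, $58,000.

D pays $58,000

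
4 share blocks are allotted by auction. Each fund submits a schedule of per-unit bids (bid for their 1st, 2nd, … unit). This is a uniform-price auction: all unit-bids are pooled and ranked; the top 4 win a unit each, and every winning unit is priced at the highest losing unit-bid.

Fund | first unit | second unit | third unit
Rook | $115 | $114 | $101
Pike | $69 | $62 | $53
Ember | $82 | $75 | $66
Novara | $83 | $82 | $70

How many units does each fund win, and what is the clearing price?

Merging the schedules and taking the best 4: 115 (Rook-1), 114 (Rook-2), 101 (Rook-3), 83 (Novara-1)
Highest rejected unit-bid = $82.
Allocation: Novara 1, Rook 3.

Novara 1, Rook 3; clearing price $82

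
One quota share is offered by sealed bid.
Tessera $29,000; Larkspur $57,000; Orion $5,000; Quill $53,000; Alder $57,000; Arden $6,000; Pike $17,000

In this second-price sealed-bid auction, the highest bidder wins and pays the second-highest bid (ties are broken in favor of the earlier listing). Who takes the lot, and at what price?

Larkspur pays $57,000

Sorting bids: 57,000 (Larkspur) > 57,000 (Alder) > 53,000 (Quill) > 29,000 (Tessera) > 17,000 (Pike) > 6,000 (Arden) > …
Tie at $57,000 → Larkspur wins by tie-break.
Second-price: Larkspur pays Alder's bid of $57,000.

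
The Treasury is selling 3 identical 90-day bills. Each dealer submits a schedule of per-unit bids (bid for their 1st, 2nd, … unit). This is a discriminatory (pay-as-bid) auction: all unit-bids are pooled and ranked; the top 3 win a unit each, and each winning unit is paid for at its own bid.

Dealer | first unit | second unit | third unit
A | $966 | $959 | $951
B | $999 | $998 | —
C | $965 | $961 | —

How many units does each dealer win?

A 1, B 2

All unit-bids, highest first — top 3: 999 (B-1), 998 (B-2), 966 (A-1)
Next rejected bid: $965 (not a price — pay-as-bid).
Allocation: A 1, B 2.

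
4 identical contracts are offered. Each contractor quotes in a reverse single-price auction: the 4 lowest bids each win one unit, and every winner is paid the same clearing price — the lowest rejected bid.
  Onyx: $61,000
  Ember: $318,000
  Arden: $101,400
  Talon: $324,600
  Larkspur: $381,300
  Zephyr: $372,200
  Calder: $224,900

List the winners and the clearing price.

Sorting: 61,000 (Onyx), 101,400 (Arden), 224,900 (Calder), 318,000 (Ember), 324,600 (Talon), 372,200 (Zephyr), …
The 4 lowest are Onyx, Arden, Calder, Ember.
First losing bid is Talon's $324,600, which sets the uniform price.

Onyx, Arden, Calder, Ember; each is paid $324,600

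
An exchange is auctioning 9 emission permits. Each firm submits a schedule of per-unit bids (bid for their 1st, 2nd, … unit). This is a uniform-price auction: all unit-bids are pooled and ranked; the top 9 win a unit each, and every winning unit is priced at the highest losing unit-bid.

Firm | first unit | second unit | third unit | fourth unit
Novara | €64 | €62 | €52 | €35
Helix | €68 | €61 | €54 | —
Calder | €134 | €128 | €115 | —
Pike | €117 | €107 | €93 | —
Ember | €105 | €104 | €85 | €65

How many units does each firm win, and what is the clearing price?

Merging the schedules and taking the best 9: 134 (Calder-1), 128 (Calder-2), 117 (Pike-1), 115 (Calder-3), 107 (Pike-2), 105 (Ember-1), 104 (Ember-2), 93 (Pike-3), 85 (Ember-3)
Highest rejected unit-bid = €68.
Allocation: Calder 3, Ember 3, Pike 3.

Calder 3, Ember 3, Pike 3; clearing price €68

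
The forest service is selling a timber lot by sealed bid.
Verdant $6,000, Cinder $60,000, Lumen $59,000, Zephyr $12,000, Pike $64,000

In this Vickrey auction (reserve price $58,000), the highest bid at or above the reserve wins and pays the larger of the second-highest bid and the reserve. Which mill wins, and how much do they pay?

Bids in order: 64,000 (Pike) > 60,000 (Cinder) > 59,000 (Lumen) > 12,000 (Zephyr) > 6,000 (Verdant)
Pike has the top bid at or above the reserve ($64,000).
max(second-highest $60,000, reserve $58,000) = $60,000; the reserve does not bind.

Pike pays $60,000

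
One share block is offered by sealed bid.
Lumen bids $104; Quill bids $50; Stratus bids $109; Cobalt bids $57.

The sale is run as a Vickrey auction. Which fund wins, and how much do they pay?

Stratus pays $104

Sorting bids: 109 (Stratus) > 104 (Lumen) > 57 (Cobalt) > 50 (Quill)
Stratus wins with the highest bid; price is set by the runner-up at $104.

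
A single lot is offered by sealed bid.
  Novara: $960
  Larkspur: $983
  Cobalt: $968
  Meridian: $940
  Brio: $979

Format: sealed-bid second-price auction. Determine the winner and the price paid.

Larkspur pays $979

Sorting bids: 983 (Larkspur) > 979 (Brio) > 968 (Cobalt) > 960 (Novara) > 940 (Meridian)
Second-price: Larkspur pays Brio's bid of $979.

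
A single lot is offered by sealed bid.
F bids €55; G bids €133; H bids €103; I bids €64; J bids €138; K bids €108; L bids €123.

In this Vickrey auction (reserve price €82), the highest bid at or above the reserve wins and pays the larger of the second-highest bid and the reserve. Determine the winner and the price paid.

Rule: the highest bid at or above the reserve wins and pays the larger of the second-highest bid and the reserve.
Bids in order: 138 (J) > 133 (G) > 123 (L) > 108 (K) > 103 (H) > 64 (I) > …
J has the top bid at or above the reserve (€138).
max(second-highest €133, reserve €82) = €133; the reserve does not bind.

J pays €133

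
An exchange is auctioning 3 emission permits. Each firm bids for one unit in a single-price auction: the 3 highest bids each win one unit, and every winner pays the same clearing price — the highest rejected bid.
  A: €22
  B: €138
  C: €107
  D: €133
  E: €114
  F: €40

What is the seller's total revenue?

Total revenue: €321

Bids ranked high→low: 138 (B), 133 (D), 114 (E), 107 (C), 40 (F), …
Winners (3 units): B, D, E.
Highest unsuccessful bid: €107 → clearing price.
Total revenue = 3 × €107 = €321.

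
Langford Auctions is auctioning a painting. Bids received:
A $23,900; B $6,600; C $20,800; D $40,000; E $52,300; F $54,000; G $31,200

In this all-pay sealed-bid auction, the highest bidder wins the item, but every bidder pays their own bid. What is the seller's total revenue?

Total revenue: $228,800

Rule: the highest bidder wins the item, but every bidder pays their own bid.
Bids ranked: 54,000 (F) > 52,300 (E) > 40,000 (D) > 31,200 (G) > 23,900 (A) > 20,800 (C) > …
F wins with the top bid; all bids are sunk regardless.
Every bidder forfeits their bid regardless of winning.
Revenue = 23,900 + 6,600 + 20,800 + 40,000 + 52,300 + 54,000 + 31,200 = $228,800.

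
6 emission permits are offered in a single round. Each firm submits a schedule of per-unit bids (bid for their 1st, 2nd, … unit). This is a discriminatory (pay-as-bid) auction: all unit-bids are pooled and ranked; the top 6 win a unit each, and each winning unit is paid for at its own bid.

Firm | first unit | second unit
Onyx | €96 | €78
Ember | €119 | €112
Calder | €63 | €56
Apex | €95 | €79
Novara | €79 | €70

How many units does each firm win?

Apex 2, Ember 2, Novara 1, Onyx 1

Merging the schedules and taking the best 6: 119 (Ember-1), 112 (Ember-2), 96 (Onyx-1), 95 (Apex-1), 79 (Apex-2), 79 (Novara-1)
Next rejected bid: €78 (not a price — pay-as-bid).
Allocation: Apex 2, Ember 2, Novara 1, Onyx 1.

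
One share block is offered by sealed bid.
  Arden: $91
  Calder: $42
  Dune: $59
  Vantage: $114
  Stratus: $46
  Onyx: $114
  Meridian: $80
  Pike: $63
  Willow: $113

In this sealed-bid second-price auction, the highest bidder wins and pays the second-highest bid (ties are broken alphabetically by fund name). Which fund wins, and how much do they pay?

Bids ranked: 114 (Onyx) > 114 (Vantage) > 113 (Willow) > 91 (Arden) > 80 (Meridian) > 63 (Pike) > …
Onyx and Vantage tie at $114; tie-break gives it to Onyx.
Second-price: Onyx pays Vantage's bid of $114.

Onyx pays $114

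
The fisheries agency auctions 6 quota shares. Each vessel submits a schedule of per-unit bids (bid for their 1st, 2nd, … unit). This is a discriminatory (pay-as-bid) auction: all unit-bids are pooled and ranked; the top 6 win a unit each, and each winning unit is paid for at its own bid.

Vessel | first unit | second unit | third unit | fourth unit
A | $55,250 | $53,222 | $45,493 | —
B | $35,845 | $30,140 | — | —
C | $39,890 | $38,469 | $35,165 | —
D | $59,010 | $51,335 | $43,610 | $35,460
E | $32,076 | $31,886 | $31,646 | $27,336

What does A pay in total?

Pooled unit-bids ranked (top 6): 59,010 (D-1), 55,250 (A-1), 53,222 (A-2), 51,335 (D-2), 45,493 (A-3), 43,610 (D-3)
Next rejected bid: $39,890 (not a price — pay-as-bid).
A's winning unit-bids: 55,250 + 53,222 + 45,493 = $153,965.

A pays $153,965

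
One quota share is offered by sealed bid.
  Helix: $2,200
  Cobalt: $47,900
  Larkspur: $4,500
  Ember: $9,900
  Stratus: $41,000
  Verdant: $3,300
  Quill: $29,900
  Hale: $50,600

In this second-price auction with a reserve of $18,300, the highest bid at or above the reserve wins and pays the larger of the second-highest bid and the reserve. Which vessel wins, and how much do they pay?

Second-price auction with a reserve of $18,300: the highest bid at or above the reserve wins and pays the larger of the second-highest bid and the reserve.
Sorting bids: 50,600 (Hale) > 47,900 (Cobalt) > 41,000 (Stratus) > 29,900 (Quill) > 9,900 (Ember) > 4,500 (Larkspur) > …
Highest eligible bid: Hale at $50,600.
Second-highest bid $47,900 exceeds the reserve $18,300 → payment $47,900.

Hale pays $47,900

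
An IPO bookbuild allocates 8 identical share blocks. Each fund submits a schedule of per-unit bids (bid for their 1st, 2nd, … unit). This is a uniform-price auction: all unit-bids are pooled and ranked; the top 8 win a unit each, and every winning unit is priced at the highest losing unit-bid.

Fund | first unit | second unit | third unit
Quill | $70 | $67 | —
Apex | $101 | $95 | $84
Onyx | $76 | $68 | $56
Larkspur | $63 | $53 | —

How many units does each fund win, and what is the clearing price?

Pooled unit-bids ranked (top 8): 101 (Apex-1), 95 (Apex-2), 84 (Apex-3), 76 (Onyx-1), 70 (Quill-1), 68 (Onyx-2), 67 (Quill-2), 63 (Larkspur-1)
The (k+1)-th unit-bid is $56.
Allocation: Apex 3, Larkspur 1, Onyx 2, Quill 2.

Apex 3, Larkspur 1, Onyx 2, Quill 2; clearing price $56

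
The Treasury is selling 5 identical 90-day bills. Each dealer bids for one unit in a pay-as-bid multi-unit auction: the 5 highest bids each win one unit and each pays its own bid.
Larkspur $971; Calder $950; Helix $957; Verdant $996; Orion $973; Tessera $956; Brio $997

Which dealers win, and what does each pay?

Sorting: 997 (Brio), 996 (Verdant), 973 (Orion), 971 (Larkspur), 957 (Helix), 956 (Tessera), 950 (Calder)
The 5 highest are Brio, Verdant, Orion, Larkspur, Helix.
Each winner pays its own bid: Brio $997, Verdant $996, Orion $973, Larkspur $971, Helix $957.

Brio $997, Verdant $996, Orion $973, Larkspur $971, Helix $957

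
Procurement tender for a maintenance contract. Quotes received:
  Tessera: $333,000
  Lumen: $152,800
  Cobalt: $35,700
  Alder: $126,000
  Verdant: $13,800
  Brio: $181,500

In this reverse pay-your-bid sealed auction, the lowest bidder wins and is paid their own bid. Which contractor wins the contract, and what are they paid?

Bids in order: 13,800 (Verdant) < 35,700 (Cobalt) < 126,000 (Alder) < 152,800 (Lumen) < 181,500 (Brio) < 333,000 (Tessera)
Verdant has the lowest bid and is paid exactly that: $13,800.

Verdant is paid $13,800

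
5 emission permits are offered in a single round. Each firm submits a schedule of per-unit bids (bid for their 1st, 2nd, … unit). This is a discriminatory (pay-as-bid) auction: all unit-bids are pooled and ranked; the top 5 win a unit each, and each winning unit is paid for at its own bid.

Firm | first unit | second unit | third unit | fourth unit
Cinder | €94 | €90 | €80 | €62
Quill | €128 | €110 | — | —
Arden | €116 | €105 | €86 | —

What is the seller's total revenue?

All unit-bids, highest first — top 5: 128 (Quill-1), 116 (Arden-1), 110 (Quill-2), 105 (Arden-2), 94 (Cinder-1)
Next rejected bid: €90 (not a price — pay-as-bid).
Each winning unit pays its own bid.
Revenue = 128 + 116 + 110 + 105 + 94 = €553.

Total revenue: €553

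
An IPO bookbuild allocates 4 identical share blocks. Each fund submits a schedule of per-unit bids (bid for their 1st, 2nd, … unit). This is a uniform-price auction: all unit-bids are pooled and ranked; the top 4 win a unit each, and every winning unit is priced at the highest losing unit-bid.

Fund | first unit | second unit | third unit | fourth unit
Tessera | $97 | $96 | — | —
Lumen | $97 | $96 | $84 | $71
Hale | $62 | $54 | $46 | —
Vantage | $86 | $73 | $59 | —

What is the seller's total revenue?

Total revenue: $344

All unit-bids, highest first — top 4: 97 (Tessera-1), 97 (Lumen-1), 96 (Tessera-2), 96 (Lumen-2)
First bid not allocated: $86.
Allocation: Lumen 2, Tessera 2. Every unit priced at $86.
Revenue = 4 × 86 = $344.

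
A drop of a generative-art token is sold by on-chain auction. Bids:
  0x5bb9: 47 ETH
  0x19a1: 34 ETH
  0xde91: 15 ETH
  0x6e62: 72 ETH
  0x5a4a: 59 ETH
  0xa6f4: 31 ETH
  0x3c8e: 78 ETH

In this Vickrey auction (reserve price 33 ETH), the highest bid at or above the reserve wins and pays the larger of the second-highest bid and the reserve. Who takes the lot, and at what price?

Bids in order: 78 (0x3c8e) > 72 (0x6e62) > 59 (0x5a4a) > 47 (0x5bb9) > 34 (0x19a1) > 31 (0xa6f4) > …
0x3c8e has the top bid at or above the reserve (78 ETH).
Second-highest bid 72 ETH exceeds the reserve 33 ETH → payment 72 ETH.

0x3c8e pays 72 ETH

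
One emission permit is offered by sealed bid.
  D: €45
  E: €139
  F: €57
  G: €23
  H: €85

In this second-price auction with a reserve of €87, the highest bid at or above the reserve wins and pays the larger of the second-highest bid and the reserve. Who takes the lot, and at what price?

E pays €87

Bids ranked: 139 (E) > 85 (H) > 57 (F) > 45 (D) > 23 (G)
E has the top bid at or above the reserve (€139).
max(second-highest €85, reserve €87) = €87.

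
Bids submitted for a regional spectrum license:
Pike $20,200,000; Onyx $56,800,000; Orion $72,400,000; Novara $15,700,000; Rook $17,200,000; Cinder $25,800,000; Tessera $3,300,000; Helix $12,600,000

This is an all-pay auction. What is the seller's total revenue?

Sorting bids: 72,400,000 (Orion) > 56,800,000 (Onyx) > 25,800,000 (Cinder) > 20,200,000 (Pike) > 17,200,000 (Rook) > 15,700,000 (Novara) > …
Orion wins with the top bid; all bids are sunk regardless.
Every bidder forfeits their bid regardless of winning.
Revenue = 20,200,000 + 56,800,000 + 72,400,000 + 15,700,000 + 17,200,000 + 25,800,000 + 3,300,000 + 12,600,000 = $224,000,000.

Total revenue: $224,000,000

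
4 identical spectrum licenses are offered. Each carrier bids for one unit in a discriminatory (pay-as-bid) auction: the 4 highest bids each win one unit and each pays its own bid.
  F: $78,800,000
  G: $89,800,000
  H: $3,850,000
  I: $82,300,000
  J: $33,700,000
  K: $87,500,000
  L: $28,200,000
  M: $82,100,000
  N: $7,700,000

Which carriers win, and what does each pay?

Ordering the bids: 89,800,000 (G), 87,500,000 (K), 82,300,000 (I), 82,100,000 (M), 78,800,000 (F), 33,700,000 (J), …
Winners (4 units): G, K, I, M.
Each winner pays its own bid: G $89,800,000, K $87,500,000, I $82,300,000, M $82,100,000.

G $89,800,000, K $87,500,000, I $82,300,000, M $82,100,000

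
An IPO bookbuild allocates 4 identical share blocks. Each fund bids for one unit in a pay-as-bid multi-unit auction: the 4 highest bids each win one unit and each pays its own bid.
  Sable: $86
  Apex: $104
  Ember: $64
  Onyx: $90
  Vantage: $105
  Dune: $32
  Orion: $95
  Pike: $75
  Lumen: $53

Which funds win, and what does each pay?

Vantage $105, Apex $104, Orion $95, Onyx $90

Ordering the bids: 105 (Vantage), 104 (Apex), 95 (Orion), 90 (Onyx), 86 (Sable), 75 (Pike), …
Winners (4 units): Vantage, Apex, Orion, Onyx.
Each winner pays its own bid: Vantage $105, Apex $104, Orion $95, Onyx $90.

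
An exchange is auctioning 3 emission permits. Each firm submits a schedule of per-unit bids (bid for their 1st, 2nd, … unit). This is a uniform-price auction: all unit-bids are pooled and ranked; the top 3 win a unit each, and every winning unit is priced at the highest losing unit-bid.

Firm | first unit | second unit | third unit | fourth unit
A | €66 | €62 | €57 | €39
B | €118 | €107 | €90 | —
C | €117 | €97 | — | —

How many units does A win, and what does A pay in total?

Pooled unit-bids ranked (top 3): 118 (B-1), 117 (C-1), 107 (B-2)
The (k+1)-th unit-bid is €97.
A wins 0 unit(s) at €97 each.

A: 0 units, pays €0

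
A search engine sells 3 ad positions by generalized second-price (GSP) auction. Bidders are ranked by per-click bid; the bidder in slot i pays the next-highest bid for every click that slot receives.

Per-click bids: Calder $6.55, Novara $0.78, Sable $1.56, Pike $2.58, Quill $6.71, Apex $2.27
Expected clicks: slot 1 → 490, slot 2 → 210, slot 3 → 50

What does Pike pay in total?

Pike pays $113.50

Per-click bids in order: $6.71 (Quill) > $6.55 (Calder) > $2.58 (Pike) > $2.27 (Apex) > …
Pike holds slot 3 → pays next bid $2.27 × 50 clicks = $113.50.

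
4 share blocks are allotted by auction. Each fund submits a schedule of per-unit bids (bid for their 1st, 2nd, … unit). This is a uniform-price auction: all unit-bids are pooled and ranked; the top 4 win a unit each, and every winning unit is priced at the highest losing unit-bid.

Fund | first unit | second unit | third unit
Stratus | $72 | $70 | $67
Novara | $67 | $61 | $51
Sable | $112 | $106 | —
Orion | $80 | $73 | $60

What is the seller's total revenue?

Total revenue: $288

All unit-bids, highest first — top 4: 112 (Sable-1), 106 (Sable-2), 80 (Orion-1), 73 (Orion-2)
First bid not allocated: $72.
Allocation: Orion 2, Sable 2. Every unit priced at $72.
Revenue = 4 × 72 = $288.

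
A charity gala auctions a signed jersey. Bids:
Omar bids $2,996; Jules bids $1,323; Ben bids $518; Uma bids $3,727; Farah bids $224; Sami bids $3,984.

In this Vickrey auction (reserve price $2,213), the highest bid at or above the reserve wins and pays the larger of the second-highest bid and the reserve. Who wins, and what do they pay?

Sami pays $3,727

Sorting bids: 3,984 (Sami) > 3,727 (Uma) > 2,996 (Omar) > 1,323 (Jules) > 518 (Ben) > 224 (Farah)
Highest eligible bid: Sami at $3,984.
max(second-highest $3,727, reserve $2,213) = $3,727; the reserve does not bind.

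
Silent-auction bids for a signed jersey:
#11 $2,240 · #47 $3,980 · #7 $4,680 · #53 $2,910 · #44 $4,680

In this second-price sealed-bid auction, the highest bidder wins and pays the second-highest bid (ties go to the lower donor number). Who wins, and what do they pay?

#7 pays $4,680

Sorting bids: 4,680 (#7) > 4,680 (#44) > 3,980 (#47) > 2,910 (#53) > 2,240 (#11)
#7 and #44 tie at $4,680; tie-break gives it to #7.
#7 wins with the highest bid; price is set by the runner-up at $4,680.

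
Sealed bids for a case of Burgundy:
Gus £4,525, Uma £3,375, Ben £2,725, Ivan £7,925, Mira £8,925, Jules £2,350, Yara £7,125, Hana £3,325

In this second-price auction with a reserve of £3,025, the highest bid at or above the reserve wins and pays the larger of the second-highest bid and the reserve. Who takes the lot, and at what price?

Bids ranked: 8,925 (Mira) > 7,925 (Ivan) > 7,125 (Yara) > 4,525 (Gus) > 3,375 (Uma) > 3,325 (Hana) > …
Mira has the top bid at or above the reserve (£8,925).
Second-highest bid £7,925 exceeds the reserve £3,025 → payment £7,925.

Mira pays £7,925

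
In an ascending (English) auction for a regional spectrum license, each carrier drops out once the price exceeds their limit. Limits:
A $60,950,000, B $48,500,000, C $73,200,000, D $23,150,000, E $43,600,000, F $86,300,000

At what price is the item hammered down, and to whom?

Limits in order: 86,300,000 (F) > 73,200,000 (C) > 60,950,000 (A) > 48,500,000 (B) > 43,600,000 (E) > 23,150,000 (D)
C is the last rival to drop out, at $73,200,000; F remains and wins at that price.

F wins at $73,200,000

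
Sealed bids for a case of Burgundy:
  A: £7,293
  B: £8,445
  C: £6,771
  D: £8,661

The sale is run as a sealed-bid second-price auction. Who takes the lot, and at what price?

D pays £8,445

Rule: the highest bidder wins and pays the second-highest bid.
Bids ranked: 8,661 (D) > 8,445 (B) > 7,293 (A) > 6,771 (C)
D wins with the highest bid; price is set by the runner-up at £8,445.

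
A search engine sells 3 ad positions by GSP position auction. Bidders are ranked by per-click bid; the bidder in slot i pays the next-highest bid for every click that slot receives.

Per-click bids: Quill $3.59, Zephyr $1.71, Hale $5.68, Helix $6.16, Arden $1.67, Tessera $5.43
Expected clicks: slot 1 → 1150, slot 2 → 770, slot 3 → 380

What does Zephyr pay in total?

Zephyr pays $0.00

Ranked by bid: $6.16 (Helix) > $5.68 (Hale) > $5.43 (Tessera) > $3.59 (Quill) > …
Zephyr ranks below slot 3 → no slot, pays nothing.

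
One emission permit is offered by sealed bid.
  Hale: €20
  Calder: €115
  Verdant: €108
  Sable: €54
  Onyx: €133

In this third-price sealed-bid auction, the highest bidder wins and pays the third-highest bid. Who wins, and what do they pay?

Onyx pays €108

Rule: the highest bidder wins and pays the third-highest bid.
Bids ranked: 133 (Onyx) > 115 (Calder) > 108 (Verdant) > 54 (Sable) > 20 (Hale)
Onyx wins; payment is bid #3 in the ranking = €108.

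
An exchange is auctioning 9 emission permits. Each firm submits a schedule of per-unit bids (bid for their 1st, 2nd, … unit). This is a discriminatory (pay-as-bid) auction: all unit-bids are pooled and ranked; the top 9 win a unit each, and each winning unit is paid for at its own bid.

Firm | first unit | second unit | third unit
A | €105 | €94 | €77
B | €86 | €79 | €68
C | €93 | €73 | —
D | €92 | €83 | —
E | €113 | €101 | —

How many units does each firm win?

A 2, B 2, C 1, D 2, E 2

All unit-bids, highest first — top 9: 113 (E-1), 105 (A-1), 101 (E-2), 94 (A-2), 93 (C-1), 92 (D-1), 86 (B-1), 83 (D-2), 79 (B-2)
Next rejected bid: €77 (not a price — pay-as-bid).
Allocation: A 2, B 2, C 1, D 2, E 2.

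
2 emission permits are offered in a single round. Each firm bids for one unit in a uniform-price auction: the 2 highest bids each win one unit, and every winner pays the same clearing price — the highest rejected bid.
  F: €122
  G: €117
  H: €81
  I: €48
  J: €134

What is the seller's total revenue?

Total revenue: €234

Bids ranked high→low: 134 (J), 122 (F), 117 (G), 81 (H), …
Top 2: J, F.
Highest unsuccessful bid: €117 → clearing price.
Total revenue = 2 × €117 = €234.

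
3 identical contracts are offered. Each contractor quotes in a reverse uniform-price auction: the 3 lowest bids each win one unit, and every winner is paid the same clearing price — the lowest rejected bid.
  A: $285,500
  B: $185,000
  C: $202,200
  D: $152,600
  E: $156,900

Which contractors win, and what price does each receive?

Sorting: 152,600 (D), 156,900 (E), 185,000 (B), 202,200 (C), 285,500 (A)
The 3 lowest are D, E, B.
Lowest unsuccessful bid: $202,200 → clearing price.

D, E, B; each is paid $202,200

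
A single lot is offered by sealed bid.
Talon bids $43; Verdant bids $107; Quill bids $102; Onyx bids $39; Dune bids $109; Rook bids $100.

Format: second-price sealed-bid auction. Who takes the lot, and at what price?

Dune pays $107

Rule: the highest bidder wins and pays the second-highest bid.
Bids ranked: 109 (Dune) > 107 (Verdant) > 102 (Quill) > 100 (Rook) > 43 (Talon) > 39 (Onyx)
Dune wins with the highest bid; price is set by the runner-up at $107.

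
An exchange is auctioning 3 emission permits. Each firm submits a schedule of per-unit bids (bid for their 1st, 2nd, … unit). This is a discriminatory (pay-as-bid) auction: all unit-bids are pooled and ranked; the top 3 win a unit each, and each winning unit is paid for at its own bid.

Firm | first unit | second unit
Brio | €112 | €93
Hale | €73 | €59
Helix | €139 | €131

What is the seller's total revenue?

Total revenue: €382

Merging the schedules and taking the best 3: 139 (Helix-1), 131 (Helix-2), 112 (Brio-1)
Next rejected bid: €93 (not a price — pay-as-bid).
Each winning unit pays its own bid.
Revenue = 139 + 131 + 112 = €382.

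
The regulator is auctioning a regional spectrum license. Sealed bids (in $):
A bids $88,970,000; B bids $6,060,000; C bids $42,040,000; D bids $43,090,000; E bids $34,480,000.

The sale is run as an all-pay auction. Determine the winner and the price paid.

A pays $88,970,000

Bids in order: 88,970,000 (A) > 43,090,000 (D) > 42,040,000 (C) > 34,480,000 (E) > 6,060,000 (B)
A wins with the top bid; all bids are sunk regardless.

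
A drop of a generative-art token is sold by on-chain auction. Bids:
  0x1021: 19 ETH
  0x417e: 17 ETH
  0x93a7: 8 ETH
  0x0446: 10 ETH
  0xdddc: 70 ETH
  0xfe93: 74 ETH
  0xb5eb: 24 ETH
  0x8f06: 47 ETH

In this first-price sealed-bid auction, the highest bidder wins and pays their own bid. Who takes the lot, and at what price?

0xfe93 pays 74 ETH

Bids in order: 74 (0xfe93) > 70 (0xdddc) > 47 (0x8f06) > 24 (0xb5eb) > 19 (0x1021) > 17 (0x417e) > …
First-price: 0xfe93 pays what they bid, 74 ETH.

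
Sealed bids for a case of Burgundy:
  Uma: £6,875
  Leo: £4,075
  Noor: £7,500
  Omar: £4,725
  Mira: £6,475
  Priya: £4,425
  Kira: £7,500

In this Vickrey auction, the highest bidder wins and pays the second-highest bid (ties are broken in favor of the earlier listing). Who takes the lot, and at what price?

Noor pays £7,500

Sorting bids: 7,500 (Noor) > 7,500 (Kira) > 6,875 (Uma) > 6,475 (Mira) > 4,725 (Omar) > 4,425 (Priya) > …
Noor and Kira tie at £7,500; tie-break gives it to Noor.
Second-price: Noor pays Kira's bid of £7,500.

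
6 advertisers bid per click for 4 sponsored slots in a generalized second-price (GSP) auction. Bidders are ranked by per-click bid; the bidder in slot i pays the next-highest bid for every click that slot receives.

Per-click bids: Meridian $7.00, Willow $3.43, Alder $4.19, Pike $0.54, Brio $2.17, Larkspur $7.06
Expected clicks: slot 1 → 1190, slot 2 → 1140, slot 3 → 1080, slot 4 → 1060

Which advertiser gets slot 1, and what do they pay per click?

Larkspur; $7.00 per click

Per-click bids in order: $7.06 (Larkspur) > $7.00 (Meridian) > $4.19 (Alder) > $3.43 (Willow) > $2.17 (Brio) > …
Slot 1 goes to the first-ranked bidder, Larkspur, who pays the next bid down: $7.00/click.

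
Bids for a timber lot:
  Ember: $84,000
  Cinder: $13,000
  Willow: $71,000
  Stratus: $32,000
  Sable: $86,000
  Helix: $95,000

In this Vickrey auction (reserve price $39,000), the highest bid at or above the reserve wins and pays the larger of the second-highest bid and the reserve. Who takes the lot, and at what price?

Helix pays $86,000

Rule: the highest bid at or above the reserve wins and pays the larger of the second-highest bid and the reserve.
Sorting bids: 95,000 (Helix) > 86,000 (Sable) > 84,000 (Ember) > 71,000 (Willow) > 32,000 (Stratus) > 13,000 (Cinder)
Helix has the top bid at or above the reserve ($95,000).
Second-highest bid $86,000 exceeds the reserve $39,000 → payment $86,000.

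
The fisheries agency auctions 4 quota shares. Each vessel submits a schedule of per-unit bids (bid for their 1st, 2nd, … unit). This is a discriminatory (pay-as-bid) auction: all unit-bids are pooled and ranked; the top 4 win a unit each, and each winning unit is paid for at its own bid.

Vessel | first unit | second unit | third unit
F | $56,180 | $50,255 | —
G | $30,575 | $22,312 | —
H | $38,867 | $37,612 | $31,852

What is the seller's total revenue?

Pooled unit-bids ranked (top 4): 56,180 (F-1), 50,255 (F-2), 38,867 (H-1), 37,612 (H-2)
Next rejected bid: $31,852 (not a price — pay-as-bid).
Each winning unit pays its own bid.
Revenue = 56,180 + 50,255 + 38,867 + 37,612 = $182,914.

Total revenue: $182,914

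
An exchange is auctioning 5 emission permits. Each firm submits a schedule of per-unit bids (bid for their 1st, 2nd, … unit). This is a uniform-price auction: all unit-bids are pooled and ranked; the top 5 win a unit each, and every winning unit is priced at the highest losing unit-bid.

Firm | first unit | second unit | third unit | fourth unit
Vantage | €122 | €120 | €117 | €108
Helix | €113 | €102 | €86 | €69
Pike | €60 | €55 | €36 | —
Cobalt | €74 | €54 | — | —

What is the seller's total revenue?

Total revenue: €510

Merging the schedules and taking the best 5: 122 (Vantage-1), 120 (Vantage-2), 117 (Vantage-3), 113 (Helix-1), 108 (Vantage-4)
Highest rejected unit-bid = €102.
Allocation: Helix 1, Vantage 4. Every unit priced at €102.
Revenue = 5 × 102 = €510.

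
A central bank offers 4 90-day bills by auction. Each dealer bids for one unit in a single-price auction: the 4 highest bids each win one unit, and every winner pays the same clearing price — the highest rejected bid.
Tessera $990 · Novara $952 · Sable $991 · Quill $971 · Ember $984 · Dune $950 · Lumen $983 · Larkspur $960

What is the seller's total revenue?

Total revenue: $3,884

Sorting: 991 (Sable), 990 (Tessera), 984 (Ember), 983 (Lumen), 971 (Quill), 960 (Larkspur), …
The 4 highest are Sable, Tessera, Ember, Lumen.
Highest unsuccessful bid: $971 → clearing price.
Total revenue = 4 × $971 = $3,884.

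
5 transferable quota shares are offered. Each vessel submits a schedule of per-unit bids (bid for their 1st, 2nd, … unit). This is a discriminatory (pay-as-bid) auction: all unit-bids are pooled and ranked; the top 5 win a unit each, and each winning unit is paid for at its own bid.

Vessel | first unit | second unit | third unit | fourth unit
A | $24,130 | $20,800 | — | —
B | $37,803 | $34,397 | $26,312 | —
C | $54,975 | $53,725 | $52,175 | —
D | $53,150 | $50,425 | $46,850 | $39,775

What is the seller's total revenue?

Total revenue: $264,450

All unit-bids, highest first — top 5: 54,975 (C-1), 53,725 (C-2), 53,150 (D-1), 52,175 (C-3), 50,425 (D-2)
Next rejected bid: $46,850 (not a price — pay-as-bid).
Each winning unit pays its own bid.
Revenue = 54,975 + 53,725 + 53,150 + 52,175 + 50,425 = $264,450.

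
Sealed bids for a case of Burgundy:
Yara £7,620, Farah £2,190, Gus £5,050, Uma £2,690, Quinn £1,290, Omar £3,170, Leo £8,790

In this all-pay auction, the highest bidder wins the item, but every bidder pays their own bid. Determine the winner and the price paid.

Sorting bids: 8,790 (Leo) > 7,620 (Yara) > 5,050 (Gus) > 3,170 (Omar) > 2,690 (Uma) > 2,190 (Farah) > …
Leo is highest and takes the item; every bidder forfeits their bid.

Leo pays £8,790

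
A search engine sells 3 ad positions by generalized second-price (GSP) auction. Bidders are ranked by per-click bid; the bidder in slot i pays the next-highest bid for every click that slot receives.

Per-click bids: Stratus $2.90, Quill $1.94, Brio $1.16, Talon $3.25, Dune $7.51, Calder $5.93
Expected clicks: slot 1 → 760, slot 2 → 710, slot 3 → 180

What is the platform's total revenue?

Total revenue: $7336.30

Sorting advertisers: $7.51 (Dune) > $5.93 (Calder) > $3.25 (Talon) > $2.90 (Stratus) > …
Slot 1: Dune pays $5.93 × 760 = $4506.80
Slot 2: Calder pays $3.25 × 710 = $2307.50
Slot 3: Talon pays $2.90 × 180 = $522.00
Total = $7336.30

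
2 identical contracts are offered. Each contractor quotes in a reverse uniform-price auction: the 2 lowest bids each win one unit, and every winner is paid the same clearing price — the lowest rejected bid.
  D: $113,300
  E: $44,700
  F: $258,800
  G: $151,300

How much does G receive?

G is paid $0

Bids ranked low→high: 44,700 (E), 113,300 (D), 151,300 (G), 258,800 (F)
Winners (2 units): E, D.
Lowest unsuccessful bid: $151,300 → clearing price.
G does not win → is paid $0.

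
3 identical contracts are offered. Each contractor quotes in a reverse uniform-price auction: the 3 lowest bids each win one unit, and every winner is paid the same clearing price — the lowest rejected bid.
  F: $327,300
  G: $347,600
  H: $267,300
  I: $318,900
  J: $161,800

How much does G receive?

Ordering the bids: 161,800 (J), 267,300 (H), 318,900 (I), 327,300 (F), 347,600 (G)
Lowest 3: J, H, I.
Lowest unsuccessful bid: $327,300 → clearing price.
G does not win → is paid $0.

G is paid $0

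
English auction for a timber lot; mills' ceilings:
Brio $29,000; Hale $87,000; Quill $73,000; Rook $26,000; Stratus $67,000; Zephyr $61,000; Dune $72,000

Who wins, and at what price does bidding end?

Hale wins at $73,000

Open ascending-bid auction: the price rises until one bidder remains; the winner pays the price at which the last rival dropped out.
Sorting limits: 87,000 (Hale) > 73,000 (Quill) > 72,000 (Dune) > 67,000 (Stratus) > 61,000 (Zephyr) > 29,000 (Brio) > …
Quill is the last rival to drop out, at $73,000; Hale remains and wins at that price.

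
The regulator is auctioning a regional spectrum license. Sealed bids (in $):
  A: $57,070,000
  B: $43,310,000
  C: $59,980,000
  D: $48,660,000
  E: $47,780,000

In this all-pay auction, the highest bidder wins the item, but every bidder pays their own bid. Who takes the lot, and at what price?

All-pay auction: the highest bidder wins the item, but every bidder pays their own bid.
Sorting bids: 59,980,000 (C) > 57,070,000 (A) > 48,660,000 (D) > 47,780,000 (E) > 43,310,000 (B)
C wins with the top bid; all bids are sunk regardless.

C pays $59,980,000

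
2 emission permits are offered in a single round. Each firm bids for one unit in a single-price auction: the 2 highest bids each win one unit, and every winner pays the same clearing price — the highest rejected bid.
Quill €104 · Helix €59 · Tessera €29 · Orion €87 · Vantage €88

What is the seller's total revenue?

Total revenue: €174

Ordering the bids: 104 (Quill), 88 (Vantage), 87 (Orion), 59 (Helix), …
Winners (2 units): Quill, Vantage.
First losing bid is Orion's €87, which sets the uniform price.
Total revenue = 2 × €87 = €174.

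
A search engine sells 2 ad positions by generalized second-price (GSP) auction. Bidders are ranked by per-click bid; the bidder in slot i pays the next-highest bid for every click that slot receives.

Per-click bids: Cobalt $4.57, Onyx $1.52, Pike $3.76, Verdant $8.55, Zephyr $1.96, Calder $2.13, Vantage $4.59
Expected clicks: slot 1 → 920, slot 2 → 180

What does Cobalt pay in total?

Ranked by bid: $8.55 (Verdant) > $4.59 (Vantage) > $4.57 (Cobalt) > …
Cobalt ranks below slot 2 → no slot, pays nothing.

Cobalt pays $0.00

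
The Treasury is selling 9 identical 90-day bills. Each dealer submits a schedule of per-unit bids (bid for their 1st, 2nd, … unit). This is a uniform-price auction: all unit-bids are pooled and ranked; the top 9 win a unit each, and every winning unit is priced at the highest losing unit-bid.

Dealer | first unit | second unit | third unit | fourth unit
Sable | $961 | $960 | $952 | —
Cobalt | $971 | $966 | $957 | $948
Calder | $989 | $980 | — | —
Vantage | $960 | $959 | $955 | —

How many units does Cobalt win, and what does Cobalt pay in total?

Cobalt: 3 units, pays $2,865

Merging the schedules and taking the best 9: 989 (Calder-1), 980 (Calder-2), 971 (Cobalt-1), 966 (Cobalt-2), 961 (Sable-1), 960 (Sable-2), 960 (Vantage-1), 959 (Vantage-2), 957 (Cobalt-3)
First bid not allocated: $955.
Cobalt wins 3 unit(s) at $955 each.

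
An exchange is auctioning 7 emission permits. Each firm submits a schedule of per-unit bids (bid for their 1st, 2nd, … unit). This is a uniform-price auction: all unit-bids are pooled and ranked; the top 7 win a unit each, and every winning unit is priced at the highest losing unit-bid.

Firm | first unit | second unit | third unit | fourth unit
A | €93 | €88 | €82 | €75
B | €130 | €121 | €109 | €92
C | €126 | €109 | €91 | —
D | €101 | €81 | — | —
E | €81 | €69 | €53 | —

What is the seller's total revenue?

Total revenue: €644

All unit-bids, highest first — top 7: 130 (B-1), 126 (C-1), 121 (B-2), 109 (B-3), 109 (C-2), 101 (D-1), 93 (A-1)
The (k+1)-th unit-bid is €92.
Allocation: A 1, B 3, C 2, D 1. Every unit priced at €92.
Revenue = 7 × 92 = €644.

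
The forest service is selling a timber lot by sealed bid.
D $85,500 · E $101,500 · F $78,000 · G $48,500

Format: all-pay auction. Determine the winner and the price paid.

Bids ranked: 101,500 (E) > 85,500 (D) > 78,000 (F) > 48,500 (G)
E wins with the top bid; all bids are sunk regardless.

E pays $101,500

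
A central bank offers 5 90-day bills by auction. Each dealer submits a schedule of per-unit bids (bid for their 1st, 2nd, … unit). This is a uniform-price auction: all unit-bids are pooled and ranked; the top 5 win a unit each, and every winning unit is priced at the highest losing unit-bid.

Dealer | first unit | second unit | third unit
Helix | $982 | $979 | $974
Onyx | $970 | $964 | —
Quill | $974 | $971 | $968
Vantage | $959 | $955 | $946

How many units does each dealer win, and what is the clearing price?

All unit-bids, highest first — top 5: 982 (Helix-1), 979 (Helix-2), 974 (Helix-3), 974 (Quill-1), 971 (Quill-2)
Highest rejected unit-bid = $970.
Allocation: Helix 3, Quill 2.

Helix 3, Quill 2; clearing price $970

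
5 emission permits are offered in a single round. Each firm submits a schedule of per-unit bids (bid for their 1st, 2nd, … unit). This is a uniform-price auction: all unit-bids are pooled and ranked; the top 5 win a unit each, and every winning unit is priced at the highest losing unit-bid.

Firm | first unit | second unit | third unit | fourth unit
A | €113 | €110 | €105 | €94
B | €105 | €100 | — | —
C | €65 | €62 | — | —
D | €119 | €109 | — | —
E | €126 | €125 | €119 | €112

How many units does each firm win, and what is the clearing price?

A 1, D 1, E 3; clearing price €112

All unit-bids, highest first — top 5: 126 (E-1), 125 (E-2), 119 (D-1), 119 (E-3), 113 (A-1)
Highest rejected unit-bid = €112.
Allocation: A 1, D 1, E 3.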